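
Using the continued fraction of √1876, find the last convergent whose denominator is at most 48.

693/16

√1876 = [43; 3, 5, 12, 5, 3, 86, …] (period length 6).
Convergents:
  p_0/q_0 = 43/1
  p_1/q_1 = 130/3
  p_2/q_2 = 693/16
  p_3/q_3 = 8446/195
q_2 = 16 ≤ 48 < 195 = q_3, so the answer is 693/16.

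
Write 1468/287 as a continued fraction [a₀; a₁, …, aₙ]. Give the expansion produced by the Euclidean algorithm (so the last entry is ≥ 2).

1468 = 5*287 + 33
287 = 8*33 + 23
33 = 1*23 + 10
23 = 2*10 + 3
10 = 3*3 + 1
3 = 3*1 + 0  (stop)
So 1468/287 = [5; 8, 1, 2, 3, 3].

[5; 8, 1, 2, 3, 3]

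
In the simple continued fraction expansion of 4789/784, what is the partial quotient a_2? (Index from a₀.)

4789 = 6·784 + 85   →  a_0 = 6
784 = 9·85 + 19   →  a_1 = 9
85 = 4·19 + 9   →  a_2 = 4

4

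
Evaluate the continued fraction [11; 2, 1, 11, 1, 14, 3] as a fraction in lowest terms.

19724/1739

Fold from the inside: start with 3/1.
  14 + 1/3 = 43/3
  1 + 3/43 = 46/43
  11 + 43/46 = 549/46
  1 + 46/549 = 595/549
  2 + 549/595 = 1739/595
  11 + 595/1739 = 19724/1739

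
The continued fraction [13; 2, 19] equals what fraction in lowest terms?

526/39

Using pₖ = aₖpₖ₋₁ + pₖ₋₂ and qₖ = aₖqₖ₋₁ + qₖ₋₂:
  k=0: a=13, p=13, q=1
  k=1: a=2, p=27, q=2
  k=2: a=19, p=526, q=39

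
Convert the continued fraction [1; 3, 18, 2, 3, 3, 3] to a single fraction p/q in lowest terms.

Fold from the inside: start with 3/1.
  3 + 1/3 = 10/3
  3 + 3/10 = 33/10
  2 + 10/33 = 76/33
  18 + 33/76 = 1401/76
  3 + 76/1401 = 4279/1401
  1 + 1401/4279 = 5680/4279

5680/4279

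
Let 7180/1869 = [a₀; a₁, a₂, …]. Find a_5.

7180 = 3·1869 + 1573   →  a_0 = 3
1869 = 1·1573 + 296   →  a_1 = 1
1573 = 5·296 + 93   →  a_2 = 5
296 = 3·93 + 17   →  a_3 = 3
93 = 5·17 + 8   →  a_4 = 5
17 = 2·8 + 1   →  a_5 = 2

2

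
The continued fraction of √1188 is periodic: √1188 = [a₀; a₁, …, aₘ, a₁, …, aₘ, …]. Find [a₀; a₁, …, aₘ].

a₀ = ⌊√1188⌋ = 34.
With m₀=0, d₀=1 and mₖ₊₁ = dₖaₖ − mₖ, dₖ₊₁ = (n − mₖ₊₁²)/dₖ, aₖ₊₁ = ⌊(a₀+mₖ₊₁)/dₖ₊₁⌋:
  k=1: m=34, d=32, a=2
  k=2: m=30, d=9, a=7
  k=3: m=33, d=11, a=6
  k=4: m=33, d=9, a=7
  k=5: m=30, d=32, a=2
  k=6: m=34, d=1, a=68
d=1 and a=2a₀=68 at k=6, so the next step gives (m, d) = (34, 32) again — its k=1 value — and the period has length 6.

[34; 2, 7, 6, 7, 2, 68]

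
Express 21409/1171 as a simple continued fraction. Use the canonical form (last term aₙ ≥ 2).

[18; 3, 1, 1, 6, 8, 3]

21409 = 18*1171 + 331
1171 = 3*331 + 178
331 = 1*178 + 153
178 = 1*153 + 25
153 = 6*25 + 3
25 = 8*3 + 1
3 = 3*1 + 0  (stop)
So 21409/1171 = [18; 3, 1, 1, 6, 8, 3].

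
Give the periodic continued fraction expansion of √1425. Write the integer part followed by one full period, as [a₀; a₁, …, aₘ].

[37; 1, 2, 1, 74]

a₀ = ⌊√1425⌋ = 37.
With m₀=0, d₀=1 and mₖ₊₁ = dₖaₖ − mₖ, dₖ₊₁ = (n − mₖ₊₁²)/dₖ, aₖ₊₁ = ⌊(a₀+mₖ₊₁)/dₖ₊₁⌋:
  k=1: m=37, d=56, a=1
  k=2: m=19, d=19, a=2
  k=3: m=19, d=56, a=1
  k=4: m=37, d=1, a=74
d=1 and a=2a₀=74 at k=4, so the next step gives (m, d) = (37, 56) again — its k=1 value — and the period has length 4.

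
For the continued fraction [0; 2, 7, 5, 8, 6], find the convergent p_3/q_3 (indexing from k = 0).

Using pₖ = aₖpₖ₋₁ + pₖ₋₂, qₖ = aₖqₖ₋₁ + qₖ₋₂ (with p₋₁=1, p₋₂=0, q₋₁=0, q₋₂=1):
  k=0: a=0, p=0, q=1
  k=1: a=2, p=1, q=2
  k=2: a=7, p=7, q=15
  k=3: a=5, p=36, q=77

36/77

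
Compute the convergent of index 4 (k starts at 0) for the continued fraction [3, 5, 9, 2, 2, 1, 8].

767/240

Using pₖ = aₖpₖ₋₁ + pₖ₋₂, qₖ = aₖqₖ₋₁ + qₖ₋₂ (with p₋₁=1, p₋₂=0, q₋₁=0, q₋₂=1):
  k=0: a=3, p=3, q=1
  k=1: a=5, p=16, q=5
  k=2: a=9, p=147, q=46
  k=3: a=2, p=310, q=97
  k=4: a=2, p=767, q=240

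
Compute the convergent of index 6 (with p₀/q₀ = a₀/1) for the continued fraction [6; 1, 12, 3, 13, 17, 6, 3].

381835/55139

Using pₖ = aₖpₖ₋₁ + pₖ₋₂, qₖ = aₖqₖ₋₁ + qₖ₋₂ (with p₋₁=1, p₋₂=0, q₋₁=0, q₋₂=1):
  k=0: a=6, p=6, q=1
  k=1: a=1, p=7, q=1
  k=2: a=12, p=90, q=13
  k=3: a=3, p=277, q=40
  k=4: a=13, p=3691, q=533
  k=5: a=17, p=63024, q=9101
  k=6: a=6, p=381835, q=55139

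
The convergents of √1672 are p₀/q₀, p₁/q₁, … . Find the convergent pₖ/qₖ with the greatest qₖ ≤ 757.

30136/737

√1672 = [40; 1, 8, 10, 8, 1, 80, …] (period length 6).
Convergents:
  p_0/q_0 = 40/1
  p_1/q_1 = 41/1
  p_2/q_2 = 368/9
  p_3/q_3 = 3721/91
  p_4/q_4 = 30136/737
  p_5/q_5 = 33857/828
q_4 = 737 ≤ 757 < 828 = q_5, so the answer is 30136/737.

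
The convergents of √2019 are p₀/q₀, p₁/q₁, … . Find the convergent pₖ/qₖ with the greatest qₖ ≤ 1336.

59941/1334

√2019 = [44; 1, 13, 1, 88, …] (period length 4).
Convergents:
  p_0/q_0 = 44/1
  p_1/q_1 = 45/1
  p_2/q_2 = 629/14
  p_3/q_3 = 674/15
  p_4/q_4 = 59941/1334
  p_5/q_5 = 60615/1349
q_4 = 1334 ≤ 1336 < 1349 = q_5, so the answer is 59941/1334.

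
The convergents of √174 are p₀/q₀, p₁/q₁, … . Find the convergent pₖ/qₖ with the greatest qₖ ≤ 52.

277/21

√174 = [13; 5, 4, 5, 26, …] (period length 4).
Convergents:
  p_0/q_0 = 13/1
  p_1/q_1 = 66/5
  p_2/q_2 = 277/21
  p_3/q_3 = 1451/110
q_2 = 21 ≤ 52 < 110 = q_3, so the answer is 277/21.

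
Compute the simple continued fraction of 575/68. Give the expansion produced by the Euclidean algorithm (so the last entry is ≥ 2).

[8; 2, 5, 6]

575 = 8·68 + 31
68 = 2·31 + 6
31 = 5·6 + 1
6 = 6·1 + 0  (stop)
So 575/68 = [8; 2, 5, 6].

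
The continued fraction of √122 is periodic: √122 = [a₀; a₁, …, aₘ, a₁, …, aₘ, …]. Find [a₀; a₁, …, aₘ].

a₀ = ⌊√122⌋ = 11.
With m₀=0, d₀=1 and mₖ₊₁ = dₖaₖ − mₖ, dₖ₊₁ = (n − mₖ₊₁²)/dₖ, aₖ₊₁ = ⌊(a₀+mₖ₊₁)/dₖ₊₁⌋:
  k=1: m=11, d=1, a=22
d=1 and a=2a₀=22 at k=1, so the next step gives (m, d) = (11, 1) again — its k=1 value — and the period has length 1.

[11; 22]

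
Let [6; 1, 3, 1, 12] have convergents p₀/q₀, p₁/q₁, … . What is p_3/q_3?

34/5

Using pₖ = aₖpₖ₋₁ + pₖ₋₂, qₖ = aₖqₖ₋₁ + qₖ₋₂ (with p₋₁=1, p₋₂=0, q₋₁=0, q₋₂=1):
  k=0: a=6, p=6, q=1
  k=1: a=1, p=7, q=1
  k=2: a=3, p=27, q=4
  k=3: a=1, p=34, q=5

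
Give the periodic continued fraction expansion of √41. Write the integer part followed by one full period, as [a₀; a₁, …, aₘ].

[6; 2, 2, 12]

a₀ = ⌊√41⌋ = 6.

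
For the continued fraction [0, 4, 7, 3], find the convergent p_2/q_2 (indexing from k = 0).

7/29

Using pₖ = aₖpₖ₋₁ + pₖ₋₂, qₖ = aₖqₖ₋₁ + qₖ₋₂ (with p₋₁=1, p₋₂=0, q₋₁=0, q₋₂=1):
  k=0: a=0, p=0, q=1
  k=1: a=4, p=1, q=4
  k=2: a=7, p=7, q=29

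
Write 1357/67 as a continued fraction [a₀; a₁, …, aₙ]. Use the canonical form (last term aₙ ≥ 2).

1357 = 20·67 + 17
67 = 3·17 + 16
17 = 1·16 + 1
16 = 16·1 + 0  (stop)
So 1357/67 = [20; 3, 1, 16].

[20; 3, 1, 16]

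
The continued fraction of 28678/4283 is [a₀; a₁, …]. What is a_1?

1

28678 = 6·4283 + 2980   →  a_0 = 6
4283 = 1·2980 + 1303   →  a_1 = 1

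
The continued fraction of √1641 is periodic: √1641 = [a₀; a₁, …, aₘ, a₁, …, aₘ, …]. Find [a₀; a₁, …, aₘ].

[40; 1, 1, 26, 1, 1, 80]

a₀ = ⌊√1641⌋ = 40.
With m₀=0, d₀=1 and mₖ₊₁ = dₖaₖ − mₖ, dₖ₊₁ = (n − mₖ₊₁²)/dₖ, aₖ₊₁ = ⌊(a₀+mₖ₊₁)/dₖ₊₁⌋:
  k=1: m=40, d=41, a=1
  k=2: m=1, d=40, a=1
  k=3: m=39, d=3, a=26
  k=4: m=39, d=40, a=1
  k=5: m=1, d=41, a=1
  k=6: m=40, d=1, a=80
d=1 and a=2a₀=80 at k=6, so the next step gives (m, d) = (40, 41) again — its k=1 value — and the period has length 6.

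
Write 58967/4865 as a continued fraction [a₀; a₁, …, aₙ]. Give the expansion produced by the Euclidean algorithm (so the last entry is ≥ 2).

58967 = 12·4865 + 587
4865 = 8·587 + 169
587 = 3·169 + 80
169 = 2·80 + 9
80 = 8·9 + 8
9 = 1·8 + 1
8 = 8·1 + 0  (stop)
So 58967/4865 = [12; 8, 3, 2, 8, 1, 8].

[12; 8, 3, 2, 8, 1, 8]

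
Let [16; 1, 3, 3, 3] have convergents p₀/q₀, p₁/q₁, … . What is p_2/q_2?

67/4

Using pₖ = aₖpₖ₋₁ + pₖ₋₂, qₖ = aₖqₖ₋₁ + qₖ₋₂ (with p₋₁=1, p₋₂=0, q₋₁=0, q₋₂=1):
  k=0: a=16, p=16, q=1
  k=1: a=1, p=17, q=1
  k=2: a=3, p=67, q=4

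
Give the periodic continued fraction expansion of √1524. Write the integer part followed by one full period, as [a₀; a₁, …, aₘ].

a₀ = ⌊√1524⌋ = 39.
With m₀=0, d₀=1 and mₖ₊₁ = dₖaₖ − mₖ, dₖ₊₁ = (n − mₖ₊₁²)/dₖ, aₖ₊₁ = ⌊(a₀+mₖ₊₁)/dₖ₊₁⌋:
  k=1: m=39, d=3, a=26
  k=2: m=39, d=1, a=78
d=1 and a=2a₀=78 at k=2, so the next step gives (m, d) = (39, 3) again — its k=1 value — and the period has length 2.

[39; 26, 78]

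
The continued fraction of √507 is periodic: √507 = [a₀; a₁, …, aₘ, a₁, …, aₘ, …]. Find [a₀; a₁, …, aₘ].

a₀ = ⌊√507⌋ = 22.
With m₀=0, d₀=1 and mₖ₊₁ = dₖaₖ − mₖ, dₖ₊₁ = (n − mₖ₊₁²)/dₖ, aₖ₊₁ = ⌊(a₀+mₖ₊₁)/dₖ₊₁⌋:
  k=1: m=22, d=23, a=1
  k=2: m=1, d=22, a=1
  k=3: m=21, d=3, a=14
  k=4: m=21, d=22, a=1
  k=5: m=1, d=23, a=1
  k=6: m=22, d=1, a=44
d=1 and a=2a₀=44 at k=6, so the next step gives (m, d) = (22, 23) again — its k=1 value — and the period has length 6.

[22; 1, 1, 14, 1, 1, 44]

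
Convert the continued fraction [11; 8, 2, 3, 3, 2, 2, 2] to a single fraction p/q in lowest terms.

29164/2623

Using pₖ = aₖpₖ₋₁ + pₖ₋₂ and qₖ = aₖqₖ₋₁ + qₖ₋₂:
  k=0: a=11, p=11, q=1
  k=1: a=8, p=89, q=8
  k=2: a=2, p=189, q=17
  k=3: a=3, p=656, q=59
  k=4: a=3, p=2157, q=194
  k=5: a=2, p=4970, q=447
  k=6: a=2, p=12097, q=1088
  k=7: a=2, p=29164, q=2623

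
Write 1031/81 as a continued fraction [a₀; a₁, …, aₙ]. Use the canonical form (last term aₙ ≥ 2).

[12; 1, 2, 1, 2, 7]

1031 = 12×81 + 59
81 = 1×59 + 22
59 = 2×22 + 15
22 = 1×15 + 7
15 = 2×7 + 1
7 = 7×1 + 0  (stop)
So 1031/81 = [12; 1, 2, 1, 2, 7].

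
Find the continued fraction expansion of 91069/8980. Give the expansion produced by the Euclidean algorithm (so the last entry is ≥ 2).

[10; 7, 13, 12, 8]

91069 = 10*8980 + 1269
8980 = 7*1269 + 97
1269 = 13*97 + 8
97 = 12*8 + 1
8 = 8*1 + 0  (stop)
So 91069/8980 = [10; 7, 13, 12, 8].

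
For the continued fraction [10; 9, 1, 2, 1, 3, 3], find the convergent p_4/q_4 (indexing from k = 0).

394/39

Using pₖ = aₖpₖ₋₁ + pₖ₋₂, qₖ = aₖqₖ₋₁ + qₖ₋₂ (with p₋₁=1, p₋₂=0, q₋₁=0, q₋₂=1):
  k=0: a=10, p=10, q=1
  k=1: a=9, p=91, q=9
  k=2: a=1, p=101, q=10
  k=3: a=2, p=293, q=29
  k=4: a=1, p=394, q=39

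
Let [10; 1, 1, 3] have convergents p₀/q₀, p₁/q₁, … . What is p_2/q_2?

21/2

Using pₖ = aₖpₖ₋₁ + pₖ₋₂, qₖ = aₖqₖ₋₁ + qₖ₋₂ (with p₋₁=1, p₋₂=0, q₋₁=0, q₋₂=1):
  k=0: a=10, p=10, q=1
  k=1: a=1, p=11, q=1
  k=2: a=1, p=21, q=2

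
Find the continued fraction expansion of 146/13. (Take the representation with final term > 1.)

[11; 4, 3]

146 = 11·13 + 3
13 = 4·3 + 1
3 = 3·1 + 0  (stop)
So 146/13 = [11; 4, 3].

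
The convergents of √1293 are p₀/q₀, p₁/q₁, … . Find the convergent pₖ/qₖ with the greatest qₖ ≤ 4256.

62100/1727

√1293 = [35; 1, 22, 1, 70, …] (period length 4).
Convergents:
  p_0/q_0 = 35/1
  p_1/q_1 = 36/1
  p_2/q_2 = 827/23
  p_3/q_3 = 863/24
  p_4/q_4 = 61237/1703
  p_5/q_5 = 62100/1727
  p_6/q_6 = 1427437/39697
q_5 = 1727 ≤ 4256 < 39697 = q_6, so the answer is 62100/1727.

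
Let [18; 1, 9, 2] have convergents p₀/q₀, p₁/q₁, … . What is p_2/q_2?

Using pₖ = aₖpₖ₋₁ + pₖ₋₂, qₖ = aₖqₖ₋₁ + qₖ₋₂ (with p₋₁=1, p₋₂=0, q₋₁=0, q₋₂=1):
  k=0: a=18, p=18, q=1
  k=1: a=1, p=19, q=1
  k=2: a=9, p=189, q=10

189/10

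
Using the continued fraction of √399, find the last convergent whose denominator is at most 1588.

31141/1559

√399 = [19; 1, 38, …] (period length 2).
Convergents:
  p_0/q_0 = 19/1
  p_1/q_1 = 20/1
  p_2/q_2 = 779/39
  p_3/q_3 = 799/40
  p_4/q_4 = 31141/1559
  p_5/q_5 = 31940/1599
q_4 = 1559 ≤ 1588 < 1599 = q_5, so the answer is 31141/1559.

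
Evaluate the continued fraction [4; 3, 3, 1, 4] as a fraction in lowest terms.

Using pₖ = aₖpₖ₋₁ + pₖ₋₂ and qₖ = aₖqₖ₋₁ + qₖ₋₂:
  k=0: a=4, p=4, q=1
  k=1: a=3, p=13, q=3
  k=2: a=3, p=43, q=10
  k=3: a=1, p=56, q=13
  k=4: a=4, p=267, q=62

267/62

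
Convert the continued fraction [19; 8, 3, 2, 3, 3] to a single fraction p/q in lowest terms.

12524/655

Using pₖ = aₖpₖ₋₁ + pₖ₋₂ and qₖ = aₖqₖ₋₁ + qₖ₋₂:
  k=0: a=19, p=19, q=1
  k=1: a=8, p=153, q=8
  k=2: a=3, p=478, q=25
  k=3: a=2, p=1109, q=58
  k=4: a=3, p=3805, q=199
  k=5: a=3, p=12524, q=655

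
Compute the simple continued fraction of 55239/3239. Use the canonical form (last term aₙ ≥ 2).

[17; 18, 2, 2, 11, 3]

55239 = 17×3239 + 176
3239 = 18×176 + 71
176 = 2×71 + 34
71 = 2×34 + 3
34 = 11×3 + 1
3 = 3×1 + 0  (stop)
So 55239/3239 = [17; 18, 2, 2, 11, 3].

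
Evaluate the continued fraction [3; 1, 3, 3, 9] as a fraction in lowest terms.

456/121

Using pₖ = aₖpₖ₋₁ + pₖ₋₂ and qₖ = aₖqₖ₋₁ + qₖ₋₂:
  k=0: a=3, p=3, q=1
  k=1: a=1, p=4, q=1
  k=2: a=3, p=15, q=4
  k=3: a=3, p=49, q=13
  k=4: a=9, p=456, q=121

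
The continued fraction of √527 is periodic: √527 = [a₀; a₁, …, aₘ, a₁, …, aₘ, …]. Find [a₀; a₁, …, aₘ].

[22; 1, 21, 1, 44]

a₀ = ⌊√527⌋ = 22.
With m₀=0, d₀=1 and mₖ₊₁ = dₖaₖ − mₖ, dₖ₊₁ = (n − mₖ₊₁²)/dₖ, aₖ₊₁ = ⌊(a₀+mₖ₊₁)/dₖ₊₁⌋:
  k=1: m=22, d=43, a=1
  k=2: m=21, d=2, a=21
  k=3: m=21, d=43, a=1
  k=4: m=22, d=1, a=44
d=1 and a=2a₀=44 at k=4, so the next step gives (m, d) = (22, 43) again — its k=1 value — and the period has length 4.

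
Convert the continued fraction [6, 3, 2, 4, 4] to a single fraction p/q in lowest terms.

Fold from the inside: start with 4/1.
  4 + 1/4 = 17/4
  2 + 4/17 = 38/17
  3 + 17/38 = 131/38
  6 + 38/131 = 824/131

824/131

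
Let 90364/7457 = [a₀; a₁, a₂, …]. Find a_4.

90364 = 12·7457 + 880   →  a_0 = 12
7457 = 8·880 + 417   →  a_1 = 8
880 = 2·417 + 46   →  a_2 = 2
417 = 9·46 + 3   →  a_3 = 9
46 = 15·3 + 1   →  a_4 = 15

15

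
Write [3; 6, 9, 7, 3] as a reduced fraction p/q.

3885/1228

Using pₖ = aₖpₖ₋₁ + pₖ₋₂ and qₖ = aₖqₖ₋₁ + qₖ₋₂:
  k=0: a=3, p=3, q=1
  k=1: a=6, p=19, q=6
  k=2: a=9, p=174, q=55
  k=3: a=7, p=1237, q=391
  k=4: a=3, p=3885, q=1228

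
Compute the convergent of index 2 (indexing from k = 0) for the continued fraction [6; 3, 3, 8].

Using pₖ = aₖpₖ₋₁ + pₖ₋₂, qₖ = aₖqₖ₋₁ + qₖ₋₂ (with p₋₁=1, p₋₂=0, q₋₁=0, q₋₂=1):
  k=0: a=6, p=6, q=1
  k=1: a=3, p=19, q=3
  k=2: a=3, p=63, q=10

63/10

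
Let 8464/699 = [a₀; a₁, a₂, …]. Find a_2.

5

8464 = 12·699 + 76   →  a_0 = 12
699 = 9·76 + 15   →  a_1 = 9
76 = 5·15 + 1   →  a_2 = 5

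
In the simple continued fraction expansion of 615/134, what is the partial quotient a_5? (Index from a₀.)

2

615 = 4·134 + 79   →  a_0 = 4
134 = 1·79 + 55   →  a_1 = 1
79 = 1·55 + 24   →  a_2 = 1
55 = 2·24 + 7   →  a_3 = 2
24 = 3·7 + 3   →  a_4 = 3
7 = 2·3 + 1   →  a_5 = 2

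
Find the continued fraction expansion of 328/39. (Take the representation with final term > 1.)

[8; 2, 2, 3, 2]

328 = 8×39 + 16
39 = 2×16 + 7
16 = 2×7 + 2
7 = 3×2 + 1
2 = 2×1 + 0  (stop)
So 328/39 = [8; 2, 2, 3, 2].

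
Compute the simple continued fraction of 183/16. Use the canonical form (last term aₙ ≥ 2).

[11; 2, 3, 2]

183 = 11×16 + 7
16 = 2×7 + 2
7 = 3×2 + 1
2 = 2×1 + 0  (stop)
So 183/16 = [11; 2, 3, 2].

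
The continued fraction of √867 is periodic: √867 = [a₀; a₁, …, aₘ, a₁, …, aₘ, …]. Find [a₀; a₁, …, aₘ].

a₀ = ⌊√867⌋ = 29.

[29; 2, 4, 29, 4, 2, 58]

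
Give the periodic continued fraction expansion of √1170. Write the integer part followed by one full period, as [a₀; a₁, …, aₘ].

[34; 4, 1, 6, 1, 4, 68]

a₀ = ⌊√1170⌋ = 34.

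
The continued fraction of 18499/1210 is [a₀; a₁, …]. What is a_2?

18499 = 15·1210 + 349   →  a_0 = 15
1210 = 3·349 + 163   →  a_1 = 3
349 = 2·163 + 23   →  a_2 = 2

2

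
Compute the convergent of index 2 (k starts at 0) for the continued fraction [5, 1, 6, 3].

41/7

Using pₖ = aₖpₖ₋₁ + pₖ₋₂, qₖ = aₖqₖ₋₁ + qₖ₋₂ (with p₋₁=1, p₋₂=0, q₋₁=0, q₋₂=1):
  k=0: a=5, p=5, q=1
  k=1: a=1, p=6, q=1
  k=2: a=6, p=41, q=7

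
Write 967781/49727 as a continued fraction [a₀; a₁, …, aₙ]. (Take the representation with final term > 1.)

967781 = 19*49727 + 22968
49727 = 2*22968 + 3791
22968 = 6*3791 + 222
3791 = 17*222 + 17
222 = 13*17 + 1
17 = 17*1 + 0  (stop)
So 967781/49727 = [19; 2, 6, 17, 13, 17].

[19; 2, 6, 17, 13, 17]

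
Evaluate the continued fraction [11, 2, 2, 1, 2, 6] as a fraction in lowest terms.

Using pₖ = aₖpₖ₋₁ + pₖ₋₂ and qₖ = aₖqₖ₋₁ + qₖ₋₂:
  k=0: a=11, p=11, q=1
  k=1: a=2, p=23, q=2
  k=2: a=2, p=57, q=5
  k=3: a=1, p=80, q=7
  k=4: a=2, p=217, q=19
  k=5: a=6, p=1382, q=121

1382/121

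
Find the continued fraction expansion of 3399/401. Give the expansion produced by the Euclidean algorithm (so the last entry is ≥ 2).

[8; 2, 10, 19]

3399 = 8×401 + 191
401 = 2×191 + 19
191 = 10×19 + 1
19 = 19×1 + 0  (stop)
So 3399/401 = [8; 2, 10, 19].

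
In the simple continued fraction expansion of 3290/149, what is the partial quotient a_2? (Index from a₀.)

3290 = 22·149 + 12   →  a_0 = 22
149 = 12·12 + 5   →  a_1 = 12
12 = 2·5 + 2   →  a_2 = 2

2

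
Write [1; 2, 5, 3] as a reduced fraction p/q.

Using pₖ = aₖpₖ₋₁ + pₖ₋₂ and qₖ = aₖqₖ₋₁ + qₖ₋₂:
  k=0: a=1, p=1, q=1
  k=1: a=2, p=3, q=2
  k=2: a=5, p=16, q=11
  k=3: a=3, p=51, q=35

51/35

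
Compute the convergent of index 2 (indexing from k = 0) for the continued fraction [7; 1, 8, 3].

71/9

Using pₖ = aₖpₖ₋₁ + pₖ₋₂, qₖ = aₖqₖ₋₁ + qₖ₋₂ (with p₋₁=1, p₋₂=0, q₋₁=0, q₋₂=1):
  k=0: a=7, p=7, q=1
  k=1: a=1, p=8, q=1
  k=2: a=8, p=71, q=9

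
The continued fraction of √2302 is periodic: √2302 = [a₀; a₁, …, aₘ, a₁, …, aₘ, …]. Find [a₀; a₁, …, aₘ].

a₀ = ⌊√2302⌋ = 47.

[47; 1, 46, 1, 94]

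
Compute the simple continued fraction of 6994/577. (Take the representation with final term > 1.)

[12; 8, 4, 8, 2]

6994 = 12×577 + 70
577 = 8×70 + 17
70 = 4×17 + 2
17 = 8×2 + 1
2 = 2×1 + 0  (stop)
So 6994/577 = [12; 8, 4, 8, 2].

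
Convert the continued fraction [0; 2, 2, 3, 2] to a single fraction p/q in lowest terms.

16/39

Fold from the inside: start with 2/1.
  3 + 1/2 = 7/2
  2 + 2/7 = 16/7
  2 + 7/16 = 39/16
  0 + 16/39 = 16/39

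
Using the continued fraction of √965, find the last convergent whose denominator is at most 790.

√965 = [31; 15, 1, 1, 15, 62, …] (period length 5).
Convergents:
  p_0/q_0 = 31/1
  p_1/q_1 = 466/15
  p_2/q_2 = 497/16
  p_3/q_3 = 963/31
  p_4/q_4 = 14942/481
  p_5/q_5 = 927367/29853
q_4 = 481 ≤ 790 < 29853 = q_5, so the answer is 14942/481.

14942/481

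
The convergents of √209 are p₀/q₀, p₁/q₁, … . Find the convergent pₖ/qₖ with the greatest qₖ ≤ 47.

506/35

√209 = [14; 2, 5, 3, 2, 3, 5, 2, 28, …] (period length 8).
Convergents:
  p_0/q_0 = 14/1
  p_1/q_1 = 29/2
  p_2/q_2 = 159/11
  p_3/q_3 = 506/35
  p_4/q_4 = 1171/81
q_3 = 35 ≤ 47 < 81 = q_4, so the answer is 506/35.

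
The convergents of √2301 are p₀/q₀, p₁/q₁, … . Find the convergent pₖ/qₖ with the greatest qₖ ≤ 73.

√2301 = [47; 1, 30, 1, 94, …] (period length 4).
Convergents:
  p_0/q_0 = 47/1
  p_1/q_1 = 48/1
  p_2/q_2 = 1487/31
  p_3/q_3 = 1535/32
  p_4/q_4 = 145777/3039
q_3 = 32 ≤ 73 < 3039 = q_4, so the answer is 1535/32.

1535/32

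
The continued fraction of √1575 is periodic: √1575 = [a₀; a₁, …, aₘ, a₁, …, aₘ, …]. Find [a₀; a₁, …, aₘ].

a₀ = ⌊√1575⌋ = 39.
With m₀=0, d₀=1 and mₖ₊₁ = dₖaₖ − mₖ, dₖ₊₁ = (n − mₖ₊₁²)/dₖ, aₖ₊₁ = ⌊(a₀+mₖ₊₁)/dₖ₊₁⌋:
  k=1: m=39, d=54, a=1
  k=2: m=15, d=25, a=2
  k=3: m=35, d=14, a=5
  k=4: m=35, d=25, a=2
  k=5: m=15, d=54, a=1
  k=6: m=39, d=1, a=78
d=1 and a=2a₀=78 at k=6, so the next step gives (m, d) = (39, 54) again — its k=1 value — and the period has length 6.

[39; 1, 2, 5, 2, 1, 78]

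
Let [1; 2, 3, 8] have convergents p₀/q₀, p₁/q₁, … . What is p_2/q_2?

10/7

Using pₖ = aₖpₖ₋₁ + pₖ₋₂, qₖ = aₖqₖ₋₁ + qₖ₋₂ (with p₋₁=1, p₋₂=0, q₋₁=0, q₋₂=1):
  k=0: a=1, p=1, q=1
  k=1: a=2, p=3, q=2
  k=2: a=3, p=10, q=7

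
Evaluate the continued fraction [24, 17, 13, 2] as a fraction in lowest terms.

11091/461

Using pₖ = aₖpₖ₋₁ + pₖ₋₂ and qₖ = aₖqₖ₋₁ + qₖ₋₂:
  k=0: a=24, p=24, q=1
  k=1: a=17, p=409, q=17
  k=2: a=13, p=5341, q=222
  k=3: a=2, p=11091, q=461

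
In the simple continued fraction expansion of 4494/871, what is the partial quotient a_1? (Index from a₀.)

6

4494 = 5·871 + 139   →  a_0 = 5
871 = 6·139 + 37   →  a_1 = 6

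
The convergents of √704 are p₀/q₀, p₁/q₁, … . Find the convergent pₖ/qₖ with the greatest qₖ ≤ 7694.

79201/2985

√704 = [26; 1, 1, 7, 13, 7, 1, 1, 52, …] (period length 8).
Convergents:
  p_0/q_0 = 26/1
  p_1/q_1 = 27/1
  p_2/q_2 = 53/2
  p_3/q_3 = 398/15
  p_4/q_4 = 5227/197
  p_5/q_5 = 36987/1394
  p_6/q_6 = 42214/1591
  p_7/q_7 = 79201/2985
  p_8/q_8 = 4160666/156811
q_7 = 2985 ≤ 7694 < 156811 = q_8, so the answer is 79201/2985.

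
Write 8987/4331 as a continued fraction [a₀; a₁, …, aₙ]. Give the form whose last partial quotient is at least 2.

8987 = 2·4331 + 325
4331 = 13·325 + 106
325 = 3·106 + 7
106 = 15·7 + 1
7 = 7·1 + 0  (stop)
So 8987/4331 = [2; 13, 3, 15, 7].

[2; 13, 3, 15, 7]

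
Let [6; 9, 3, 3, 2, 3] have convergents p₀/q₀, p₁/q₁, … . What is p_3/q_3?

Using pₖ = aₖpₖ₋₁ + pₖ₋₂, qₖ = aₖqₖ₋₁ + qₖ₋₂ (with p₋₁=1, p₋₂=0, q₋₁=0, q₋₂=1):
  k=0: a=6, p=6, q=1
  k=1: a=9, p=55, q=9
  k=2: a=3, p=171, q=28
  k=3: a=3, p=568, q=93

568/93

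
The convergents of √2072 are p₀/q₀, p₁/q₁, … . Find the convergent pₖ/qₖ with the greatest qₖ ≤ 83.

√2072 = [45; 1, 1, 12, 1, 1, 90, …] (period length 6).
Convergents:
  p_0/q_0 = 45/1
  p_1/q_1 = 46/1
  p_2/q_2 = 91/2
  p_3/q_3 = 1138/25
  p_4/q_4 = 1229/27
  p_5/q_5 = 2367/52
  p_6/q_6 = 214259/4707
q_5 = 52 ≤ 83 < 4707 = q_6, so the answer is 2367/52.

2367/52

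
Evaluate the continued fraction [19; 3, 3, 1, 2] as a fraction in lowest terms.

Fold from the inside: start with 2/1.
  1 + 1/2 = 3/2
  3 + 2/3 = 11/3
  3 + 3/11 = 36/11
  19 + 11/36 = 695/36

695/36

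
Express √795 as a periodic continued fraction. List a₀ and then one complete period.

a₀ = ⌊√795⌋ = 28.
With m₀=0, d₀=1 and mₖ₊₁ = dₖaₖ − mₖ, dₖ₊₁ = (n − mₖ₊₁²)/dₖ, aₖ₊₁ = ⌊(a₀+mₖ₊₁)/dₖ₊₁⌋:
  k=1: m=28, d=11, a=5
  k=2: m=27, d=6, a=9
  k=3: m=27, d=11, a=5
  k=4: m=28, d=1, a=56
d=1 and a=2a₀=56 at k=4, so the next step gives (m, d) = (28, 11) again — its k=1 value — and the period has length 4.

[28; 5, 9, 5, 56]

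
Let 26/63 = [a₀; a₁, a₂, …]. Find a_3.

2

26 = 0·63 + 26   →  a_0 = 0
63 = 2·26 + 11   →  a_1 = 2
26 = 2·11 + 4   →  a_2 = 2
11 = 2·4 + 3   →  a_3 = 2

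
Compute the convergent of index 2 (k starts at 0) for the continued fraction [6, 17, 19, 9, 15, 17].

Using pₖ = aₖpₖ₋₁ + pₖ₋₂, qₖ = aₖqₖ₋₁ + qₖ₋₂ (with p₋₁=1, p₋₂=0, q₋₁=0, q₋₂=1):
  k=0: a=6, p=6, q=1
  k=1: a=17, p=103, q=17
  k=2: a=19, p=1963, q=324

1963/324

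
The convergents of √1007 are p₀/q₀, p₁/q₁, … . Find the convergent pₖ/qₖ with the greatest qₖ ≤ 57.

476/15

√1007 = [31; 1, 2, 1, 2, 1, 62, …] (period length 6).
Convergents:
  p_0/q_0 = 31/1
  p_1/q_1 = 32/1
  p_2/q_2 = 95/3
  p_3/q_3 = 127/4
  p_4/q_4 = 349/11
  p_5/q_5 = 476/15
  p_6/q_6 = 29861/941
q_5 = 15 ≤ 57 < 941 = q_6, so the answer is 476/15.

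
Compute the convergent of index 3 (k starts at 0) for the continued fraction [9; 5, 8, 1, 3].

Using pₖ = aₖpₖ₋₁ + pₖ₋₂, qₖ = aₖqₖ₋₁ + qₖ₋₂ (with p₋₁=1, p₋₂=0, q₋₁=0, q₋₂=1):
  k=0: a=9, p=9, q=1
  k=1: a=5, p=46, q=5
  k=2: a=8, p=377, q=41
  k=3: a=1, p=423, q=46

423/46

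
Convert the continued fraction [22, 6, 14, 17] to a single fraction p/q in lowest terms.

32161/1451

Fold from the inside: start with 17/1.
  14 + 1/17 = 239/17
  6 + 17/239 = 1451/239
  22 + 239/1451 = 32161/1451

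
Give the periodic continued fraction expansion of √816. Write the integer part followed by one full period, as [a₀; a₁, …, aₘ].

a₀ = ⌊√816⌋ = 28.
With m₀=0, d₀=1 and mₖ₊₁ = dₖaₖ − mₖ, dₖ₊₁ = (n − mₖ₊₁²)/dₖ, aₖ₊₁ = ⌊(a₀+mₖ₊₁)/dₖ₊₁⌋:
  k=1: m=28, d=32, a=1
  k=2: m=4, d=25, a=1
  k=3: m=21, d=15, a=3
  k=4: m=24, d=16, a=3
  k=5: m=24, d=15, a=3
  k=6: m=21, d=25, a=1
  k=7: m=4, d=32, a=1
  k=8: m=28, d=1, a=56
d=1 and a=2a₀=56 at k=8, so the next step gives (m, d) = (28, 32) again — its k=1 value — and the period has length 8.

[28; 1, 1, 3, 3, 3, 1, 1, 56]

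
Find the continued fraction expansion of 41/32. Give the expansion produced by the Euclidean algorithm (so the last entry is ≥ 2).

41 = 1×32 + 9
32 = 3×9 + 5
9 = 1×5 + 4
5 = 1×4 + 1
4 = 4×1 + 0  (stop)
So 41/32 = [1; 3, 1, 1, 4].

[1; 3, 1, 1, 4]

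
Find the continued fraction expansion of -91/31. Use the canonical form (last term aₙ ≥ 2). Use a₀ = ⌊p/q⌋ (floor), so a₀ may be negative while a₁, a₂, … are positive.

-91 = -3*31 + 2
31 = 15*2 + 1
2 = 2*1 + 0  (stop)
So -91/31 = [-3; 15, 2].

[-3; 15, 2]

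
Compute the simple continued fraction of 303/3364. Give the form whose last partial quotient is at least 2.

303 = 0·3364 + 303
3364 = 11·303 + 31
303 = 9·31 + 24
31 = 1·24 + 7
24 = 3·7 + 3
7 = 2·3 + 1
3 = 3·1 + 0  (stop)
So 303/3364 = [0; 11, 9, 1, 3, 2, 3].

[0; 11, 9, 1, 3, 2, 3]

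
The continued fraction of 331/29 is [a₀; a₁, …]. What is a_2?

331 = 11·29 + 12   →  a_0 = 11
29 = 2·12 + 5   →  a_1 = 2
12 = 2·5 + 2   →  a_2 = 2

2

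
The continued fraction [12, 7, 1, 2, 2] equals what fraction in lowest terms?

Using pₖ = aₖpₖ₋₁ + pₖ₋₂ and qₖ = aₖqₖ₋₁ + qₖ₋₂:
  k=0: a=12, p=12, q=1
  k=1: a=7, p=85, q=7
  k=2: a=1, p=97, q=8
  k=3: a=2, p=279, q=23
  k=4: a=2, p=655, q=54

655/54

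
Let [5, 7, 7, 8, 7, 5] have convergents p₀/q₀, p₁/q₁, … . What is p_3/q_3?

2092/407

Using pₖ = aₖpₖ₋₁ + pₖ₋₂, qₖ = aₖqₖ₋₁ + qₖ₋₂ (with p₋₁=1, p₋₂=0, q₋₁=0, q₋₂=1):
  k=0: a=5, p=5, q=1
  k=1: a=7, p=36, q=7
  k=2: a=7, p=257, q=50
  k=3: a=8, p=2092, q=407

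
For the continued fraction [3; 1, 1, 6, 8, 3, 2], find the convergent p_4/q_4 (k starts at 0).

375/106

Using pₖ = aₖpₖ₋₁ + pₖ₋₂, qₖ = aₖqₖ₋₁ + qₖ₋₂ (with p₋₁=1, p₋₂=0, q₋₁=0, q₋₂=1):
  k=0: a=3, p=3, q=1
  k=1: a=1, p=4, q=1
  k=2: a=1, p=7, q=2
  k=3: a=6, p=46, q=13
  k=4: a=8, p=375, q=106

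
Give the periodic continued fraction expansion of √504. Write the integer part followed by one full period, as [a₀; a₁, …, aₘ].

[22; 2, 4, 2, 44]

a₀ = ⌊√504⌋ = 22.
With m₀=0, d₀=1 and mₖ₊₁ = dₖaₖ − mₖ, dₖ₊₁ = (n − mₖ₊₁²)/dₖ, aₖ₊₁ = ⌊(a₀+mₖ₊₁)/dₖ₊₁⌋:
  k=1: m=22, d=20, a=2
  k=2: m=18, d=9, a=4
  k=3: m=18, d=20, a=2
  k=4: m=22, d=1, a=44
d=1 and a=2a₀=44 at k=4, so the next step gives (m, d) = (22, 20) again — its k=1 value — and the period has length 4.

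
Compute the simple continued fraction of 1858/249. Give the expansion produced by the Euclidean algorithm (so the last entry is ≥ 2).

1858 = 7×249 + 115
249 = 2×115 + 19
115 = 6×19 + 1
19 = 19×1 + 0  (stop)
So 1858/249 = [7; 2, 6, 19].

[7; 2, 6, 19]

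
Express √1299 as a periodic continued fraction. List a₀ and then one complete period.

[36; 24, 72]

a₀ = ⌊√1299⌋ = 36.
With m₀=0, d₀=1 and mₖ₊₁ = dₖaₖ − mₖ, dₖ₊₁ = (n − mₖ₊₁²)/dₖ, aₖ₊₁ = ⌊(a₀+mₖ₊₁)/dₖ₊₁⌋:
  k=1: m=36, d=3, a=24
  k=2: m=36, d=1, a=72
d=1 and a=2a₀=72 at k=2, so the next step gives (m, d) = (36, 3) again — its k=1 value — and the period has length 2.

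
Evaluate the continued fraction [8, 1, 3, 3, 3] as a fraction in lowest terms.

Fold from the inside: start with 3/1.
  3 + 1/3 = 10/3
  3 + 3/10 = 33/10
  1 + 10/33 = 43/33
  8 + 33/43 = 377/43

377/43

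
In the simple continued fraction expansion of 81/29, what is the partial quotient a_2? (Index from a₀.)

81 = 2·29 + 23   →  a_0 = 2
29 = 1·23 + 6   →  a_1 = 1
23 = 3·6 + 5   →  a_2 = 3

3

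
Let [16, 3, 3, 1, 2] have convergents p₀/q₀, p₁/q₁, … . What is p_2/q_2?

163/10

Using pₖ = aₖpₖ₋₁ + pₖ₋₂, qₖ = aₖqₖ₋₁ + qₖ₋₂ (with p₋₁=1, p₋₂=0, q₋₁=0, q₋₂=1):
  k=0: a=16, p=16, q=1
  k=1: a=3, p=49, q=3
  k=2: a=3, p=163, q=10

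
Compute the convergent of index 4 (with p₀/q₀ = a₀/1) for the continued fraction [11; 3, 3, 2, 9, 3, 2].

Using pₖ = aₖpₖ₋₁ + pₖ₋₂, qₖ = aₖqₖ₋₁ + qₖ₋₂ (with p₋₁=1, p₋₂=0, q₋₁=0, q₋₂=1):
  k=0: a=11, p=11, q=1
  k=1: a=3, p=34, q=3
  k=2: a=3, p=113, q=10
  k=3: a=2, p=260, q=23
  k=4: a=9, p=2453, q=217

2453/217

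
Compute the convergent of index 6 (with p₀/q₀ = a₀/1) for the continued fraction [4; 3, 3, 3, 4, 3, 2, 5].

4561/1060

Using pₖ = aₖpₖ₋₁ + pₖ₋₂, qₖ = aₖqₖ₋₁ + qₖ₋₂ (with p₋₁=1, p₋₂=0, q₋₁=0, q₋₂=1):
  k=0: a=4, p=4, q=1
  k=1: a=3, p=13, q=3
  k=2: a=3, p=43, q=10
  k=3: a=3, p=142, q=33
  k=4: a=4, p=611, q=142
  k=5: a=3, p=1975, q=459
  k=6: a=2, p=4561, q=1060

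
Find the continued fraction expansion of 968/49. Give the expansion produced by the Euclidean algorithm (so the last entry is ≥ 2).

968 = 19×49 + 37
49 = 1×37 + 12
37 = 3×12 + 1
12 = 12×1 + 0  (stop)
So 968/49 = [19; 1, 3, 12].

[19; 1, 3, 12]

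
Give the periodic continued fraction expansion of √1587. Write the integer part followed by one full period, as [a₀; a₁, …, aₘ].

[39; 1, 5, 7, 13, 7, 5, 1, 78]

a₀ = ⌊√1587⌋ = 39.
With m₀=0, d₀=1 and mₖ₊₁ = dₖaₖ − mₖ, dₖ₊₁ = (n − mₖ₊₁²)/dₖ, aₖ₊₁ = ⌊(a₀+mₖ₊₁)/dₖ₊₁⌋:
  k=1: m=39, d=66, a=1
  k=2: m=27, d=13, a=5
  k=3: m=38, d=11, a=7
  k=4: m=39, d=6, a=13
  k=5: m=39, d=11, a=7
  k=6: m=38, d=13, a=5
  k=7: m=27, d=66, a=1
  k=8: m=39, d=1, a=78
d=1 and a=2a₀=78 at k=8, so the next step gives (m, d) = (39, 66) again — its k=1 value — and the period has length 8.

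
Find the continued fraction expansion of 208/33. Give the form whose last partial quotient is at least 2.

208 = 6×33 + 10
33 = 3×10 + 3
10 = 3×3 + 1
3 = 3×1 + 0  (stop)
So 208/33 = [6; 3, 3, 3].

[6; 3, 3, 3]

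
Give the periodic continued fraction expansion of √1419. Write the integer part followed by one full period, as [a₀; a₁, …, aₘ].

a₀ = ⌊√1419⌋ = 37.
With m₀=0, d₀=1 and mₖ₊₁ = dₖaₖ − mₖ, dₖ₊₁ = (n − mₖ₊₁²)/dₖ, aₖ₊₁ = ⌊(a₀+mₖ₊₁)/dₖ₊₁⌋:
  k=1: m=37, d=50, a=1
  k=2: m=13, d=25, a=2
  k=3: m=37, d=2, a=37
  k=4: m=37, d=25, a=2
  k=5: m=13, d=50, a=1
  k=6: m=37, d=1, a=74
d=1 and a=2a₀=74 at k=6, so the next step gives (m, d) = (37, 50) again — its k=1 value — and the period has length 6.

[37; 1, 2, 37, 2, 1, 74]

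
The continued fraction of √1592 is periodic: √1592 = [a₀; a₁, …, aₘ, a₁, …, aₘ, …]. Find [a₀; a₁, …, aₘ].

[39; 1, 8, 1, 78]

a₀ = ⌊√1592⌋ = 39.
With m₀=0, d₀=1 and mₖ₊₁ = dₖaₖ − mₖ, dₖ₊₁ = (n − mₖ₊₁²)/dₖ, aₖ₊₁ = ⌊(a₀+mₖ₊₁)/dₖ₊₁⌋:
  k=1: m=39, d=71, a=1
  k=2: m=32, d=8, a=8
  k=3: m=32, d=71, a=1
  k=4: m=39, d=1, a=78
d=1 and a=2a₀=78 at k=4, so the next step gives (m, d) = (39, 71) again — its k=1 value — and the period has length 4.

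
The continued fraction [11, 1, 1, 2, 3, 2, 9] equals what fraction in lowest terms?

4265/368

Fold from the inside: start with 9/1.
  2 + 1/9 = 19/9
  3 + 9/19 = 66/19
  2 + 19/66 = 151/66
  1 + 66/151 = 217/151
  1 + 151/217 = 368/217
  11 + 217/368 = 4265/368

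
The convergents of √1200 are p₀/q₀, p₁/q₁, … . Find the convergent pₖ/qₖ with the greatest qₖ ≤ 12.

381/11

√1200 = [34; 1, 1, 1, 3, 1, 1, 1, 68, …] (period length 8).
Convergents:
  p_0/q_0 = 34/1
  p_1/q_1 = 35/1
  p_2/q_2 = 69/2
  p_3/q_3 = 104/3
  p_4/q_4 = 381/11
  p_5/q_5 = 485/14
q_4 = 11 ≤ 12 < 14 = q_5, so the answer is 381/11.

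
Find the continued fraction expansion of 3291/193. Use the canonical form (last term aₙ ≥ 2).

[17; 19, 3, 3]

3291 = 17·193 + 10
193 = 19·10 + 3
10 = 3·3 + 1
3 = 3·1 + 0  (stop)
So 3291/193 = [17; 19, 3, 3].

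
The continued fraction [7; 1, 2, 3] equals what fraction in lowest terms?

Fold from the inside: start with 3/1.
  2 + 1/3 = 7/3
  1 + 3/7 = 10/7
  7 + 7/10 = 77/10

77/10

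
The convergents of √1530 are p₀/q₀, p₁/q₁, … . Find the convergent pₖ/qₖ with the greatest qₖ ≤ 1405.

26481/677

√1530 = [39; 8, 1, 2, 8, 2, 1, 8, 78, …] (period length 8).
Convergents:
  p_0/q_0 = 39/1
  p_1/q_1 = 313/8
  p_2/q_2 = 352/9
  p_3/q_3 = 1017/26
  p_4/q_4 = 8488/217
  p_5/q_5 = 17993/460
  p_6/q_6 = 26481/677
  p_7/q_7 = 229841/5876
q_6 = 677 ≤ 1405 < 5876 = q_7, so the answer is 26481/677.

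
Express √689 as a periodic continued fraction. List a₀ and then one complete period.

[26; 4, 52]

a₀ = ⌊√689⌋ = 26.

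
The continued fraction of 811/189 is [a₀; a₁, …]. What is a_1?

3

811 = 4·189 + 55   →  a_0 = 4
189 = 3·55 + 24   →  a_1 = 3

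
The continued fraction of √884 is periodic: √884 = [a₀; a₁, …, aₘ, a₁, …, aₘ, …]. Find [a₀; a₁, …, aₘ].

[29; 1, 2, 1, 2, 1, 2, 1, 58]

a₀ = ⌊√884⌋ = 29.
With m₀=0, d₀=1 and mₖ₊₁ = dₖaₖ − mₖ, dₖ₊₁ = (n − mₖ₊₁²)/dₖ, aₖ₊₁ = ⌊(a₀+mₖ₊₁)/dₖ₊₁⌋:
  k=1: m=29, d=43, a=1
  k=2: m=14, d=16, a=2
  k=3: m=18, d=35, a=1
  k=4: m=17, d=17, a=2
  k=5: m=17, d=35, a=1
  k=6: m=18, d=16, a=2
  k=7: m=14, d=43, a=1
  k=8: m=29, d=1, a=58
d=1 and a=2a₀=58 at k=8, so the next step gives (m, d) = (29, 43) again — its k=1 value — and the period has length 8.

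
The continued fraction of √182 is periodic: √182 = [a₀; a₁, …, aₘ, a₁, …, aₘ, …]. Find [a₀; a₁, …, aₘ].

[13; 2, 26]

a₀ = ⌊√182⌋ = 13.
With m₀=0, d₀=1 and mₖ₊₁ = dₖaₖ − mₖ, dₖ₊₁ = (n − mₖ₊₁²)/dₖ, aₖ₊₁ = ⌊(a₀+mₖ₊₁)/dₖ₊₁⌋:
  k=1: m=13, d=13, a=2
  k=2: m=13, d=1, a=26
d=1 and a=2a₀=26 at k=2, so the next step gives (m, d) = (13, 13) again — its k=1 value — and the period has length 2.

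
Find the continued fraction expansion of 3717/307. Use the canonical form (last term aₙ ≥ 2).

3717 = 12·307 + 33
307 = 9·33 + 10
33 = 3·10 + 3
10 = 3·3 + 1
3 = 3·1 + 0  (stop)
So 3717/307 = [12; 9, 3, 3, 3].

[12; 9, 3, 3, 3]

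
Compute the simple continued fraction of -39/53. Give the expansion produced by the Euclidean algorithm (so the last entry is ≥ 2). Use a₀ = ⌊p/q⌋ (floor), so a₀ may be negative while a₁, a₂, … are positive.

[-1; 3, 1, 3, 1, 2]

-39 = -1·53 + 14
53 = 3·14 + 11
14 = 1·11 + 3
11 = 3·3 + 2
3 = 1·2 + 1
2 = 2·1 + 0  (stop)
So -39/53 = [-1; 3, 1, 3, 1, 2].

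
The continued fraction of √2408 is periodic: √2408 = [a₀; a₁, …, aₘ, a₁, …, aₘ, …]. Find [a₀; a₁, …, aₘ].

a₀ = ⌊√2408⌋ = 49.
With m₀=0, d₀=1 and mₖ₊₁ = dₖaₖ − mₖ, dₖ₊₁ = (n − mₖ₊₁²)/dₖ, aₖ₊₁ = ⌊(a₀+mₖ₊₁)/dₖ₊₁⌋:
  k=1: m=49, d=7, a=14
  k=2: m=49, d=1, a=98
d=1 and a=2a₀=98 at k=2, so the next step gives (m, d) = (49, 7) again — its k=1 value — and the period has length 2.

[49; 14, 98]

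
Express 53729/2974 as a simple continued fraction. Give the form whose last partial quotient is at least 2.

[18; 15, 10, 2, 1, 2, 2]

53729 = 18·2974 + 197
2974 = 15·197 + 19
197 = 10·19 + 7
19 = 2·7 + 5
7 = 1·5 + 2
5 = 2·2 + 1
2 = 2·1 + 0  (stop)
So 53729/2974 = [18; 15, 10, 2, 1, 2, 2].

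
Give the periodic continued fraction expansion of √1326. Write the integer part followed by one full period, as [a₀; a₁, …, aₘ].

[36; 2, 2, 2, 2, 2, 72]

a₀ = ⌊√1326⌋ = 36.
With m₀=0, d₀=1 and mₖ₊₁ = dₖaₖ − mₖ, dₖ₊₁ = (n − mₖ₊₁²)/dₖ, aₖ₊₁ = ⌊(a₀+mₖ₊₁)/dₖ₊₁⌋:
  k=1: m=36, d=30, a=2
  k=2: m=24, d=25, a=2
  k=3: m=26, d=26, a=2
  k=4: m=26, d=25, a=2
  k=5: m=24, d=30, a=2
  k=6: m=36, d=1, a=72
d=1 and a=2a₀=72 at k=6, so the next step gives (m, d) = (36, 30) again — its k=1 value — and the period has length 6.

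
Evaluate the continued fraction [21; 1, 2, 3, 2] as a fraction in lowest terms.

Fold from the inside: start with 2/1.
  3 + 1/2 = 7/2
  2 + 2/7 = 16/7
  1 + 7/16 = 23/16
  21 + 16/23 = 499/23

499/23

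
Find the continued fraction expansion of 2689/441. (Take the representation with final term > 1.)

2689 = 6·441 + 43
441 = 10·43 + 11
43 = 3·11 + 10
11 = 1·10 + 1
10 = 10·1 + 0  (stop)
So 2689/441 = [6; 10, 3, 1, 10].

[6; 10, 3, 1, 10]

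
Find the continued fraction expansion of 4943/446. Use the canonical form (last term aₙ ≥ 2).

[11; 12, 18, 2]

4943 = 11×446 + 37
446 = 12×37 + 2
37 = 18×2 + 1
2 = 2×1 + 0  (stop)
So 4943/446 = [11; 12, 18, 2].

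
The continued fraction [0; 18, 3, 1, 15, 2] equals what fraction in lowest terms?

Using pₖ = aₖpₖ₋₁ + pₖ₋₂ and qₖ = aₖqₖ₋₁ + qₖ₋₂:
  k=0: a=0, p=0, q=1
  k=1: a=18, p=1, q=18
  k=2: a=3, p=3, q=55
  k=3: a=1, p=4, q=73
  k=4: a=15, p=63, q=1150
  k=5: a=2, p=130, q=2373

130/2373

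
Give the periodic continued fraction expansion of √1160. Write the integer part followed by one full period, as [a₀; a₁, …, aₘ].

a₀ = ⌊√1160⌋ = 34.
With m₀=0, d₀=1 and mₖ₊₁ = dₖaₖ − mₖ, dₖ₊₁ = (n − mₖ₊₁²)/dₖ, aₖ₊₁ = ⌊(a₀+mₖ₊₁)/dₖ₊₁⌋:
  k=1: m=34, d=4, a=17
  k=2: m=34, d=1, a=68
d=1 and a=2a₀=68 at k=2, so the next step gives (m, d) = (34, 4) again — its k=1 value — and the period has length 2.

[34; 17, 68]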